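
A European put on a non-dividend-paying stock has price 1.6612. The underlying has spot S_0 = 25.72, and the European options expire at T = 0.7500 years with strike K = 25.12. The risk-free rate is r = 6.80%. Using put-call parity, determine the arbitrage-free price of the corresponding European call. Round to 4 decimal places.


Put-call parity: C - P = S_0 * exp(-qT) - K * exp(-rT).
S_0 * exp(-qT) = 25.7200 * 1.00000000 = 25.72000000
K * exp(-rT) = 25.1200 * 0.95027867 = 23.87100020
C = P + S*exp(-qT) - K*exp(-rT)
C = 1.6612 + 25.72000000 - 23.87100020 = 3.5102

Answer: Call price = 3.5102


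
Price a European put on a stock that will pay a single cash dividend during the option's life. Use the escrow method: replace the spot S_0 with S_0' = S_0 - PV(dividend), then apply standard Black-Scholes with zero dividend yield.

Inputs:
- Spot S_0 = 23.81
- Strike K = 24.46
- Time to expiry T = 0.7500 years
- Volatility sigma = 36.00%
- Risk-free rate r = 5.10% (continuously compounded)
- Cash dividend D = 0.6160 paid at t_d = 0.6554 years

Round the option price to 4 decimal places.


Answer: Price = 3.0628

Derivation:
PV(D) = D * exp(-r * t_d) = 0.6160 * 0.96712706 = 0.59575027
S_0' = S_0 - PV(D) = 23.8100 - 0.59575027 = 23.21424973
d1 = (ln(S_0'/K) + (r + sigma^2/2)*T) / (sigma*sqrt(T)) = 0.11090633
d2 = d1 - sigma*sqrt(T) = -0.20086281
exp(-rT) = 0.96247229
N(-d1) = 0.45584531; N(-d2) = 0.57959708
P = K * exp(-rT) * N(-d2) - S_0' * N(-d1) = 24.4600 * 0.96247229 * 0.57959708 - 23.21424973 * 0.45584531 = 3.0628


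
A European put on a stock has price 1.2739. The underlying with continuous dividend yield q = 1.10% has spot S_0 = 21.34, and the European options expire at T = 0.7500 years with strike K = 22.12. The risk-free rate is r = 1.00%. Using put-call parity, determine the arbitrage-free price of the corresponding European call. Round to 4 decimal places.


Put-call parity: C - P = S_0 * exp(-qT) - K * exp(-rT).
S_0 * exp(-qT) = 21.3400 * 0.99178394 = 21.16466923
K * exp(-rT) = 22.1200 * 0.99252805 = 21.95472057
C = P + S*exp(-qT) - K*exp(-rT)
C = 1.2739 + 21.16466923 - 21.95472057 = 0.4838

Answer: Call price = 0.4838


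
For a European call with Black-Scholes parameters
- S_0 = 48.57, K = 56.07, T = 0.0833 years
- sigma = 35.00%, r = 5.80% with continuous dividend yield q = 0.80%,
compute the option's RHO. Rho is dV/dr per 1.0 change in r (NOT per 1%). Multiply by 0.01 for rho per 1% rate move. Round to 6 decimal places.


Answer: Rho = 0.354402

Derivation:
d1 = -1.3297657004; d2 = -1.4307817882
phi(d1) = 0.1647910548; exp(-qT) = 0.9993338220; exp(-rT) = 0.9951802524
N(d2) = 0.0762463821
Rho = K*T*exp(-rT)*N(d2) = 56.0700 * 0.0833 * 0.9951802524 * 0.0762463821 = 0.354402


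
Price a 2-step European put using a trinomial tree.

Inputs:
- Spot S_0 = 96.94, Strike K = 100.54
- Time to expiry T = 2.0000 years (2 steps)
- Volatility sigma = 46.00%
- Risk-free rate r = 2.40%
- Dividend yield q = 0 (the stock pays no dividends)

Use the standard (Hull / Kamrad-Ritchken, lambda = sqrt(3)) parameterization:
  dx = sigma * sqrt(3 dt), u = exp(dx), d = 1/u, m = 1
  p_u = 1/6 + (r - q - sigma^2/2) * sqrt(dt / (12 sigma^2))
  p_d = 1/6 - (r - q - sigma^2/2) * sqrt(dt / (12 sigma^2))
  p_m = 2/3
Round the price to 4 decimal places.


Answer: Price = V(0,0) = 21.1066

Derivation:
dt = T/N = 1.000000; dx = sigma*sqrt(3*dt) = 0.796743
u = exp(dx) = 2.218305; d = 1/u = 0.450795
p_u = 0.115333, p_m = 0.666667, p_d = 0.218001
Discount per step: exp(-r*dt) = 0.976286
Stock lattice S(k, j) with j the centered position index:
  k=0: S(0,+0) = 96.9400
  k=1: S(1,-1) = 43.7000; S(1,+0) = 96.9400; S(1,+1) = 215.0425
  k=2: S(2,-2) = 19.6997; S(2,-1) = 43.7000; S(2,+0) = 96.9400; S(2,+1) = 215.0425; S(2,+2) = 477.0298
Terminal payoffs V(N, j) = max(K - S_T, 0):
  V(2,-2) = 80.840259; V(2,-1) = 56.839967; V(2,+0) = 3.600000; V(2,+1) = 0.000000; V(2,+2) = 0.000000
Backward induction: V(k, j) = exp(-r*dt) * [p_u * V(k+1, j+1) + p_m * V(k+1, j) + p_d * V(k+1, j-1)]
  V(1,-1) = exp(-r*dt) * [p_u*3.600000 + p_m*56.839967 + p_d*80.840259] = 54.605355
  V(1,+0) = exp(-r*dt) * [p_u*0.000000 + p_m*3.600000 + p_d*56.839967] = 14.440387
  V(1,+1) = exp(-r*dt) * [p_u*0.000000 + p_m*0.000000 + p_d*3.600000] = 0.766191
  V(0,+0) = exp(-r*dt) * [p_u*0.766191 + p_m*14.440387 + p_d*54.605355] = 21.106608


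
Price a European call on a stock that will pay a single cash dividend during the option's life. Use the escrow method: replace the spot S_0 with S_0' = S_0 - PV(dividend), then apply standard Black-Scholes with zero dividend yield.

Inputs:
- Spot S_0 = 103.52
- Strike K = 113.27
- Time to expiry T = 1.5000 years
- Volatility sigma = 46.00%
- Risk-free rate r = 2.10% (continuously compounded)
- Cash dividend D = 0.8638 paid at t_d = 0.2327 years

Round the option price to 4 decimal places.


Answer: Price = 20.1719

Derivation:
PV(D) = D * exp(-r * t_d) = 0.8638 * 0.99512522 = 0.85958917
S_0' = S_0 - PV(D) = 103.5200 - 0.85958917 = 102.66041083
d1 = (ln(S_0'/K) + (r + sigma^2/2)*T) / (sigma*sqrt(T)) = 0.16303699
d2 = d1 - sigma*sqrt(T) = -0.40034565
exp(-rT) = 0.96899096
N(d1) = 0.56475534; N(d2) = 0.34445097
C = S_0' * N(d1) - K * exp(-rT) * N(d2) = 102.66041083 * 0.56475534 - 113.2700 * 0.96899096 * 0.34445097 = 20.1719


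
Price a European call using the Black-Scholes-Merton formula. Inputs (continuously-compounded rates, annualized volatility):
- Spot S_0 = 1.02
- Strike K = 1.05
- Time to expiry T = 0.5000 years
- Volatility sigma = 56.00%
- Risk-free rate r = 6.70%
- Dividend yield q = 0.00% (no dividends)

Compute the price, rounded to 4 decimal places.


Answer: Price = 0.1620

Derivation:
d1 = (ln(S/K) + (r - q + 0.5*sigma^2) * T) / (sigma * sqrt(T)) = 0.20938559
d2 = d1 - sigma * sqrt(T) = -0.18659421
exp(-rT) = 0.96705491; exp(-qT) = 1.00000000
C = S_0 * exp(-qT) * N(d1) - K * exp(-rT) * N(d2)
N(d1) = 0.58292638; N(d2) = 0.42598940
C = 1.0200 * 1.00000000 * 0.58292638 - 1.0500 * 0.96705491 * 0.42598940 = 0.1620


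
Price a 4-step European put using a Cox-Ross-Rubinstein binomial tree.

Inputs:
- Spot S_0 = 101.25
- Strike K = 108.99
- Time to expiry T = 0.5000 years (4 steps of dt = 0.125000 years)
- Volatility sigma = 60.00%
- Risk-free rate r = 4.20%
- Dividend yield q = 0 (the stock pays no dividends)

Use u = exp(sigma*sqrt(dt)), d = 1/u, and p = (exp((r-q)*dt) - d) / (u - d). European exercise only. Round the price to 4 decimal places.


Answer: Price = V(0,0) = 20.4416

Derivation:
dt = T/N = 0.125000
u = exp(sigma*sqrt(dt)) = 1.236311; d = 1/u = 0.808858
p = (exp((r-q)*dt) - d) / (u - d) = 0.459479
Discount per step: exp(-r*dt) = 0.994764
Stock lattice S(k, i) with i counting down-moves:
  k=0: S(0,0) = 101.2500
  k=1: S(1,0) = 125.1765; S(1,1) = 81.8969
  k=2: S(2,0) = 154.7571; S(2,1) = 101.2500; S(2,2) = 66.2429
  k=3: S(3,0) = 191.3279; S(3,1) = 125.1765; S(3,2) = 81.8969; S(3,3) = 53.5811
  k=4: S(4,0) = 236.5408; S(4,1) = 154.7571; S(4,2) = 101.2500; S(4,3) = 66.2429; S(4,4) = 43.3395
Terminal payoffs V(N, i) = max(K - S_T, 0):
  V(4,0) = 0.000000; V(4,1) = 0.000000; V(4,2) = 7.740000; V(4,3) = 42.747077; V(4,4) = 65.650495
Backward induction: V(k, i) = exp(-r*dt) * [p * V(k+1, i) + (1-p) * V(k+1, i+1)].
  V(3,0) = exp(-r*dt) * [p*0.000000 + (1-p)*0.000000] = 0.000000
  V(3,1) = exp(-r*dt) * [p*0.000000 + (1-p)*7.740000] = 4.161724
  V(3,2) = exp(-r*dt) * [p*7.740000 + (1-p)*42.747077] = 26.522440
  V(3,3) = exp(-r*dt) * [p*42.747077 + (1-p)*65.650495] = 54.838191
  V(2,0) = exp(-r*dt) * [p*0.000000 + (1-p)*4.161724] = 2.237719
  V(2,1) = exp(-r*dt) * [p*4.161724 + (1-p)*26.522440] = 16.163074
  V(2,2) = exp(-r*dt) * [p*26.522440 + (1-p)*54.838191] = 41.608669
  V(1,0) = exp(-r*dt) * [p*2.237719 + (1-p)*16.163074] = 9.713531
  V(1,1) = exp(-r*dt) * [p*16.163074 + (1-p)*41.608669] = 29.760292
  V(0,0) = exp(-r*dt) * [p*9.713531 + (1-p)*29.760292] = 20.441619


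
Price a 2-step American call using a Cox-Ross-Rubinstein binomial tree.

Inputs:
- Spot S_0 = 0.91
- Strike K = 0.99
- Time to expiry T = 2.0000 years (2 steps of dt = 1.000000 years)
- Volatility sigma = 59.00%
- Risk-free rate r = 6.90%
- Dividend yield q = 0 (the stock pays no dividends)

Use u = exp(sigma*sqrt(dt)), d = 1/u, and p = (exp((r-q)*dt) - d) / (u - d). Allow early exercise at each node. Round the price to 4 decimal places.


Answer: Price = V(0,0) = 0.2941

Derivation:
dt = T/N = 1.000000
u = exp(sigma*sqrt(dt)) = 1.803988; d = 1/u = 0.554327
p = (exp((r-q)*dt) - d) / (u - d) = 0.413799
Discount per step: exp(-r*dt) = 0.933327
Stock lattice S(k, i) with i counting down-moves:
  k=0: S(0,0) = 0.9100
  k=1: S(1,0) = 1.6416; S(1,1) = 0.5044
  k=2: S(2,0) = 2.9615; S(2,1) = 0.9100; S(2,2) = 0.2796
Terminal payoffs V(N, i) = max(S_T - K, 0):
  V(2,0) = 1.971481; V(2,1) = 0.000000; V(2,2) = 0.000000
Backward induction: V(k, i) = exp(-r*dt) * [p * V(k+1, i) + (1-p) * V(k+1, i+1)]; then take max(V_cont, immediate exercise) for American.
  V(1,0) = exp(-r*dt) * [p*1.971481 + (1-p)*0.000000] = 0.761405; exercise = 0.651629; V(1,0) = max -> 0.761405
  V(1,1) = exp(-r*dt) * [p*0.000000 + (1-p)*0.000000] = 0.000000; exercise = 0.000000; V(1,1) = max -> 0.000000
  V(0,0) = exp(-r*dt) * [p*0.761405 + (1-p)*0.000000] = 0.294062; exercise = 0.000000; V(0,0) = max -> 0.294062


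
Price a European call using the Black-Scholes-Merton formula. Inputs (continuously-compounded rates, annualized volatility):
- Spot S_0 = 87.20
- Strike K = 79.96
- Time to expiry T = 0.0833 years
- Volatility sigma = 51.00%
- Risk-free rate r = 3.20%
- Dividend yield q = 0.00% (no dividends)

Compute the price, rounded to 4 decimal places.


Answer: Price = 9.4969

Derivation:
d1 = (ln(S/K) + (r - q + 0.5*sigma^2) * T) / (sigma * sqrt(T)) = 0.68057118
d2 = d1 - sigma * sqrt(T) = 0.53337630
exp(-rT) = 0.99733795; exp(-qT) = 1.00000000
C = S_0 * exp(-qT) * N(d1) - K * exp(-rT) * N(d2)
N(d1) = 0.75192856; N(d2) = 0.70311344
C = 87.2000 * 1.00000000 * 0.75192856 - 79.9600 * 0.99733795 * 0.70311344 = 9.4969


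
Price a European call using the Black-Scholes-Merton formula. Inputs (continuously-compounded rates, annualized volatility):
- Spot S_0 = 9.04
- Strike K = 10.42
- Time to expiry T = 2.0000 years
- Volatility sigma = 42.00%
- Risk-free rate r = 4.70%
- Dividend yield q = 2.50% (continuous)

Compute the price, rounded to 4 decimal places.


d1 = (ln(S/K) + (r - q + 0.5*sigma^2) * T) / (sigma * sqrt(T)) = 0.13187901
d2 = d1 - sigma * sqrt(T) = -0.46209068
exp(-rT) = 0.91028276; exp(-qT) = 0.95122942
C = S_0 * exp(-qT) * N(d1) - K * exp(-rT) * N(d2)
N(d1) = 0.55246001; N(d2) = 0.32200815
C = 9.0400 * 0.95122942 * 0.55246001 - 10.4200 * 0.91028276 * 0.32200815 = 1.6964

Answer: Price = 1.6964


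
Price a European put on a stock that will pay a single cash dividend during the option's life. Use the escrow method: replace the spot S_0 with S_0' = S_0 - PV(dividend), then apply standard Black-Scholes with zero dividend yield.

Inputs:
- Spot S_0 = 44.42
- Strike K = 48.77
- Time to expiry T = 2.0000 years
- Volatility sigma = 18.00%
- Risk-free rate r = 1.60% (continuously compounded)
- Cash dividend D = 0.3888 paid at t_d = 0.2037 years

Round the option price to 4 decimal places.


Answer: Price = 6.3961

Derivation:
PV(D) = D * exp(-r * t_d) = 0.3888 * 0.99674611 = 0.38753489
S_0' = S_0 - PV(D) = 44.4200 - 0.38753489 = 44.03246511
d1 = (ln(S_0'/K) + (r + sigma^2/2)*T) / (sigma*sqrt(T)) = -0.14844593
d2 = d1 - sigma*sqrt(T) = -0.40300437
exp(-rT) = 0.96850658
N(-d1) = 0.55900457; N(-d2) = 0.65652750
P = K * exp(-rT) * N(-d2) - S_0' * N(-d1) = 48.7700 * 0.96850658 * 0.65652750 - 44.03246511 * 0.55900457 = 6.3961


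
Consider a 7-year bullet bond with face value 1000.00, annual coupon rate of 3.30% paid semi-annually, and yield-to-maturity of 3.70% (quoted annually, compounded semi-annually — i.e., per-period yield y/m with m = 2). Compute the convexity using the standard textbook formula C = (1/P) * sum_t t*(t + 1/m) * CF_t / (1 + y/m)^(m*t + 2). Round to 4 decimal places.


Answer: Convexity = 43.8909

Derivation:
Coupon per period c = face * coupon_rate / m = 16.500000
Periods per year m = 2; per-period yield y/m = 0.018500
Number of cashflows N = 14
Cashflows (t years, CF_t, discount factor 1/(1+y/m)^(m*t), PV):
  t = 0.5000: CF_t = 16.500000, DF = 0.981836, PV = 16.200295
  t = 1.0000: CF_t = 16.500000, DF = 0.964002, PV = 15.906033
  t = 1.5000: CF_t = 16.500000, DF = 0.946492, PV = 15.617116
  t = 2.0000: CF_t = 16.500000, DF = 0.929300, PV = 15.333448
  t = 2.5000: CF_t = 16.500000, DF = 0.912420, PV = 15.054931
  t = 3.0000: CF_t = 16.500000, DF = 0.895847, PV = 14.781474
  t = 3.5000: CF_t = 16.500000, DF = 0.879575, PV = 14.512984
  t = 4.0000: CF_t = 16.500000, DF = 0.863598, PV = 14.249370
  t = 4.5000: CF_t = 16.500000, DF = 0.847912, PV = 13.990545
  t = 5.0000: CF_t = 16.500000, DF = 0.832510, PV = 13.736422
  t = 5.5000: CF_t = 16.500000, DF = 0.817389, PV = 13.486914
  t = 6.0000: CF_t = 16.500000, DF = 0.802542, PV = 13.241938
  t = 6.5000: CF_t = 16.500000, DF = 0.787964, PV = 13.001412
  t = 7.0000: CF_t = 1016.500000, DF = 0.773652, PV = 786.417042
Price P = sum_t PV_t = 975.529923
Convexity numerator sum_t t*(t + 1/m) * CF_t / (1+y/m)^(m*t + 2):
  t = 0.5000: term = 7.808558
  t = 1.0000: term = 23.000171
  t = 1.5000: term = 45.164794
  t = 2.0000: term = 73.907370
  t = 2.5000: term = 108.847379
  t = 3.0000: term = 149.618390
  t = 3.5000: term = 195.867635
  t = 4.0000: term = 247.255588
  t = 4.5000: term = 303.455558
  t = 5.0000: term = 364.153290
  t = 5.5000: term = 429.046586
  t = 6.0000: term = 497.844925
  t = 6.5000: term = 570.269101
  t = 7.0000: term = 39800.648922
Convexity = (1/P) * sum = 42816.888267 / 975.529923 = 43.890902


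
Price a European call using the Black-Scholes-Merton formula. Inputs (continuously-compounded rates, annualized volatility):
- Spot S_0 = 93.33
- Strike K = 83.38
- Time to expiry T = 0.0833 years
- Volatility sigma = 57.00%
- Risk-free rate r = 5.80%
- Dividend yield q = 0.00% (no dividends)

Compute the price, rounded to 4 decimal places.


d1 = (ln(S/K) + (r - q + 0.5*sigma^2) * T) / (sigma * sqrt(T)) = 0.79688217
d2 = d1 - sigma * sqrt(T) = 0.63237026
exp(-rT) = 0.99518025; exp(-qT) = 1.00000000
C = S_0 * exp(-qT) * N(d1) - K * exp(-rT) * N(d2)
N(d1) = 0.78724027; N(d2) = 0.73642752
C = 93.3300 * 1.00000000 * 0.78724027 - 83.3800 * 0.99518025 * 0.73642752 = 12.3658

Answer: Price = 12.3658


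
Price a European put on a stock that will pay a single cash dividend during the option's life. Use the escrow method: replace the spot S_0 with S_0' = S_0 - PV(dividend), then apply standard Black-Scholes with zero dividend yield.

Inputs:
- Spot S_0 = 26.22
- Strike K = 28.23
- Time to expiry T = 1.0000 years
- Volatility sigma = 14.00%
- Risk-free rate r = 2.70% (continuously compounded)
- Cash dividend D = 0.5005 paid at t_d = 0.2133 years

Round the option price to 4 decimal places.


PV(D) = D * exp(-r * t_d) = 0.5005 * 0.99425745 = 0.49762585
S_0' = S_0 - PV(D) = 26.2200 - 0.49762585 = 25.72237415
d1 = (ln(S_0'/K) + (r + sigma^2/2)*T) / (sigma*sqrt(T)) = -0.40160028
d2 = d1 - sigma*sqrt(T) = -0.54160028
exp(-rT) = 0.97336124
N(-d1) = 0.65601089; N(-d2) = 0.70595305
P = K * exp(-rT) * N(-d2) - S_0' * N(-d1) = 28.2300 * 0.97336124 * 0.70595305 - 25.72237415 * 0.65601089 = 2.5240

Answer: Price = 2.5240


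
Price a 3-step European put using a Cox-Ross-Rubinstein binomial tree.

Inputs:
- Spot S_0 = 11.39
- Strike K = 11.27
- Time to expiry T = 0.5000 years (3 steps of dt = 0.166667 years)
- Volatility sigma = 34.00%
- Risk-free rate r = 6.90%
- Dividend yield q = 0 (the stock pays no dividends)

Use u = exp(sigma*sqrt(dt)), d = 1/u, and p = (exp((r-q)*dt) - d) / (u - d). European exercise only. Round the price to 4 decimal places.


dt = T/N = 0.166667
u = exp(sigma*sqrt(dt)) = 1.148899; d = 1/u = 0.870398
p = (exp((r-q)*dt) - d) / (u - d) = 0.506885
Discount per step: exp(-r*dt) = 0.988566
Stock lattice S(k, i) with i counting down-moves:
  k=0: S(0,0) = 11.3900
  k=1: S(1,0) = 13.0860; S(1,1) = 9.9138
  k=2: S(2,0) = 15.0345; S(2,1) = 11.3900; S(2,2) = 8.6290
  k=3: S(3,0) = 17.2731; S(3,1) = 13.0860; S(3,2) = 9.9138; S(3,3) = 7.5107
Terminal payoffs V(N, i) = max(K - S_T, 0):
  V(3,0) = 0.000000; V(3,1) = 0.000000; V(3,2) = 1.356164; V(3,3) = 3.759346
Backward induction: V(k, i) = exp(-r*dt) * [p * V(k+1, i) + (1-p) * V(k+1, i+1)].
  V(2,0) = exp(-r*dt) * [p*0.000000 + (1-p)*0.000000] = 0.000000
  V(2,1) = exp(-r*dt) * [p*0.000000 + (1-p)*1.356164] = 0.661098
  V(2,2) = exp(-r*dt) * [p*1.356164 + (1-p)*3.759346] = 2.512152
  V(1,0) = exp(-r*dt) * [p*0.000000 + (1-p)*0.661098] = 0.322270
  V(1,1) = exp(-r*dt) * [p*0.661098 + (1-p)*2.512152] = 1.555884
  V(0,0) = exp(-r*dt) * [p*0.322270 + (1-p)*1.555884] = 0.919942

Answer: Price = V(0,0) = 0.9199


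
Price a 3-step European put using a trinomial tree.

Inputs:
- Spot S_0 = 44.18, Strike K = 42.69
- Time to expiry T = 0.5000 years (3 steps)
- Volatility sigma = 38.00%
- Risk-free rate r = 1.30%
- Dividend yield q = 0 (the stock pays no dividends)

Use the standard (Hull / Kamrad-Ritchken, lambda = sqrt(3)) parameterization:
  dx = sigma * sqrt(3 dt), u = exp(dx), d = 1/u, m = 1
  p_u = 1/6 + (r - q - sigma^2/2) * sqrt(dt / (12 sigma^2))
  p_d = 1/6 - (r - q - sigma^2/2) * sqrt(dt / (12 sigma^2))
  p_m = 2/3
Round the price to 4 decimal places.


dt = T/N = 0.166667; dx = sigma*sqrt(3*dt) = 0.268701
u = exp(dx) = 1.308263; d = 1/u = 0.764372
p_u = 0.148307, p_m = 0.666667, p_d = 0.185027
Discount per step: exp(-r*dt) = 0.997836
Stock lattice S(k, j) with j the centered position index:
  k=0: S(0,+0) = 44.1800
  k=1: S(1,-1) = 33.7700; S(1,+0) = 44.1800; S(1,+1) = 57.7991
  k=2: S(2,-2) = 25.8128; S(2,-1) = 33.7700; S(2,+0) = 44.1800; S(2,+1) = 57.7991; S(2,+2) = 75.6164
  k=3: S(3,-3) = 19.7306; S(3,-2) = 25.8128; S(3,-1) = 33.7700; S(3,+0) = 44.1800; S(3,+1) = 57.7991; S(3,+2) = 75.6164; S(3,+3) = 98.9262
Terminal payoffs V(N, j) = max(K - S_T, 0):
  V(3,-3) = 22.959405; V(3,-2) = 16.877186; V(3,-1) = 8.920041; V(3,+0) = 0.000000; V(3,+1) = 0.000000; V(3,+2) = 0.000000; V(3,+3) = 0.000000
Backward induction: V(k, j) = exp(-r*dt) * [p_u * V(k+1, j+1) + p_m * V(k+1, j) + p_d * V(k+1, j-1)]
  V(2,-2) = exp(-r*dt) * [p_u*8.920041 + p_m*16.877186 + p_d*22.959405] = 16.786051
  V(2,-1) = exp(-r*dt) * [p_u*0.000000 + p_m*8.920041 + p_d*16.877186] = 9.049794
  V(2,+0) = exp(-r*dt) * [p_u*0.000000 + p_m*0.000000 + p_d*8.920041] = 1.646873
  V(2,+1) = exp(-r*dt) * [p_u*0.000000 + p_m*0.000000 + p_d*0.000000] = 0.000000
  V(2,+2) = exp(-r*dt) * [p_u*0.000000 + p_m*0.000000 + p_d*0.000000] = 0.000000
  V(1,-1) = exp(-r*dt) * [p_u*1.646873 + p_m*9.049794 + p_d*16.786051] = 9.362996
  V(1,+0) = exp(-r*dt) * [p_u*0.000000 + p_m*1.646873 + p_d*9.049794] = 2.766368
  V(1,+1) = exp(-r*dt) * [p_u*0.000000 + p_m*0.000000 + p_d*1.646873] = 0.304056
  V(0,+0) = exp(-r*dt) * [p_u*0.304056 + p_m*2.766368 + p_d*9.362996] = 3.613904

Answer: Price = V(0,0) = 3.6139


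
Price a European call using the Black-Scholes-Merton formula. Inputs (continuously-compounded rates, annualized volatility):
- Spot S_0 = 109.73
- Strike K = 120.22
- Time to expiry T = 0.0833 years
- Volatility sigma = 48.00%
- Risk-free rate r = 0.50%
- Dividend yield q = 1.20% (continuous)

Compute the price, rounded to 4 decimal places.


Answer: Price = 2.4134

Derivation:
d1 = (ln(S/K) + (r - q + 0.5*sigma^2) * T) / (sigma * sqrt(T)) = -0.59397794
d2 = d1 - sigma * sqrt(T) = -0.73251428
exp(-rT) = 0.99958359; exp(-qT) = 0.99900090
C = S_0 * exp(-qT) * N(d1) - K * exp(-rT) * N(d2)
N(d1) = 0.27626344; N(d2) = 0.23192736
C = 109.7300 * 0.99900090 * 0.27626344 - 120.2200 * 0.99958359 * 0.23192736 = 2.4134


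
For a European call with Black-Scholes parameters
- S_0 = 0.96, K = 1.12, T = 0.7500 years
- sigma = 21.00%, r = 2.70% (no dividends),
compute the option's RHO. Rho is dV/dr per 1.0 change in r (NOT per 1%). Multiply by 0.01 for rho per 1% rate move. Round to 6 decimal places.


Answer: Rho = 0.167977

Derivation:
d1 = -0.6453301282; d2 = -0.8271954630
phi(d1) = 0.3239506724; exp(-qT) = 1.0000000000; exp(-rT) = 0.9799536543
N(d2) = 0.2040631414
Rho = K*T*exp(-rT)*N(d2) = 1.1200 * 0.7500 * 0.9799536543 * 0.2040631414 = 0.167977


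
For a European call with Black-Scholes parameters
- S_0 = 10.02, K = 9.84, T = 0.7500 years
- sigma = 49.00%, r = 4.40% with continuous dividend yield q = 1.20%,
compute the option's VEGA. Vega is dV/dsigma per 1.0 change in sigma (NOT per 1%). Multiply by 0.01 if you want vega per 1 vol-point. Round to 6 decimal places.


d1 = 0.3114507416; d2 = -0.1129017062
phi(d1) = 0.3800549941; exp(-qT) = 0.9910403788; exp(-rT) = 0.9675385596
Vega = S * exp(-qT) * phi(d1) * sqrt(T) = 10.0200 * 0.9910403788 * 0.3800549941 * 0.8660254038 = 3.268407

Answer: Vega = 3.268407


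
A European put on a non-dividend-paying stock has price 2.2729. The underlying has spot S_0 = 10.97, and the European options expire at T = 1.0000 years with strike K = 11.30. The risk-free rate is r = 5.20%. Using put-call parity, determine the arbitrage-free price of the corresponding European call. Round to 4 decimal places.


Answer: Call price = 2.5155

Derivation:
Put-call parity: C - P = S_0 * exp(-qT) - K * exp(-rT).
S_0 * exp(-qT) = 10.9700 * 1.00000000 = 10.97000000
K * exp(-rT) = 11.3000 * 0.94932887 = 10.72741620
C = P + S*exp(-qT) - K*exp(-rT)
C = 2.2729 + 10.97000000 - 10.72741620 = 2.5155


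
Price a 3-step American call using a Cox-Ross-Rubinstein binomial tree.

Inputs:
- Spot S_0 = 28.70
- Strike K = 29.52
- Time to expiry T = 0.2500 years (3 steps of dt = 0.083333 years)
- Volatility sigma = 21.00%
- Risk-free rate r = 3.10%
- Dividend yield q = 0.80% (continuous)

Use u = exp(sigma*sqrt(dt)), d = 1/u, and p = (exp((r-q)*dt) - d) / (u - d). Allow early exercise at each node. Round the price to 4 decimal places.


Answer: Price = V(0,0) = 0.9735

Derivation:
dt = T/N = 0.083333
u = exp(sigma*sqrt(dt)) = 1.062497; d = 1/u = 0.941179
p = (exp((r-q)*dt) - d) / (u - d) = 0.500663
Discount per step: exp(-r*dt) = 0.997420
Stock lattice S(k, i) with i counting down-moves:
  k=0: S(0,0) = 28.7000
  k=1: S(1,0) = 30.4937; S(1,1) = 27.0118
  k=2: S(2,0) = 32.3994; S(2,1) = 28.7000; S(2,2) = 25.4230
  k=3: S(3,0) = 34.4243; S(3,1) = 30.4937; S(3,2) = 27.0118; S(3,3) = 23.9276
Terminal payoffs V(N, i) = max(S_T - K, 0):
  V(3,0) = 4.904291; V(3,1) = 0.973663; V(3,2) = 0.000000; V(3,3) = 0.000000
Backward induction: V(k, i) = exp(-r*dt) * [p * V(k+1, i) + (1-p) * V(k+1, i+1)]; then take max(V_cont, immediate exercise) for American.
  V(2,0) = exp(-r*dt) * [p*4.904291 + (1-p)*0.973663] = 2.933994; exercise = 2.879425; V(2,0) = max -> 2.933994
  V(2,1) = exp(-r*dt) * [p*0.973663 + (1-p)*0.000000] = 0.486220; exercise = 0.000000; V(2,1) = max -> 0.486220
  V(2,2) = exp(-r*dt) * [p*0.000000 + (1-p)*0.000000] = 0.000000; exercise = 0.000000; V(2,2) = max -> 0.000000
  V(1,0) = exp(-r*dt) * [p*2.933994 + (1-p)*0.486220] = 1.707314; exercise = 0.973663; V(1,0) = max -> 1.707314
  V(1,1) = exp(-r*dt) * [p*0.486220 + (1-p)*0.000000] = 0.242804; exercise = 0.000000; V(1,1) = max -> 0.242804
  V(0,0) = exp(-r*dt) * [p*1.707314 + (1-p)*0.242804] = 0.973512; exercise = 0.000000; V(0,0) = max -> 0.973512


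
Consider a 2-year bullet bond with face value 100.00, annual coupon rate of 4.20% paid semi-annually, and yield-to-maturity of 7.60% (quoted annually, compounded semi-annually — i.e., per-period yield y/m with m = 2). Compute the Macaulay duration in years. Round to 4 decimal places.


Coupon per period c = face * coupon_rate / m = 2.100000
Periods per year m = 2; per-period yield y/m = 0.038000
Number of cashflows N = 4
Cashflows (t years, CF_t, discount factor 1/(1+y/m)^(m*t), PV):
  t = 0.5000: CF_t = 2.100000, DF = 0.963391, PV = 2.023121
  t = 1.0000: CF_t = 2.100000, DF = 0.928122, PV = 1.949057
  t = 1.5000: CF_t = 2.100000, DF = 0.894145, PV = 1.877704
  t = 2.0000: CF_t = 102.100000, DF = 0.861411, PV = 87.950098
Price P = sum_t PV_t = 93.799981
Macaulay numerator sum_t t * PV_t:
  t * PV_t at t = 0.5000: 1.011561
  t * PV_t at t = 1.0000: 1.949057
  t * PV_t at t = 1.5000: 2.816557
  t * PV_t at t = 2.0000: 175.900196
Macaulay duration D = (sum_t t * PV_t) / P = 181.677371 / 93.799981 = 1.936859

Answer: Macaulay duration = 1.9369 years


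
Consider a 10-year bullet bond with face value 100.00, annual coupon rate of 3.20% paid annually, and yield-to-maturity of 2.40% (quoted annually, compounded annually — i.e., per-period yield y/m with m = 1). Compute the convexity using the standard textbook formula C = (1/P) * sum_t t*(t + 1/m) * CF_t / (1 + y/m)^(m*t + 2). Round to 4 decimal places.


Answer: Convexity = 87.7651

Derivation:
Coupon per period c = face * coupon_rate / m = 3.200000
Periods per year m = 1; per-period yield y/m = 0.024000
Number of cashflows N = 10
Cashflows (t years, CF_t, discount factor 1/(1+y/m)^(m*t), PV):
  t = 1.0000: CF_t = 3.200000, DF = 0.976562, PV = 3.125000
  t = 2.0000: CF_t = 3.200000, DF = 0.953674, PV = 3.051758
  t = 3.0000: CF_t = 3.200000, DF = 0.931323, PV = 2.980232
  t = 4.0000: CF_t = 3.200000, DF = 0.909495, PV = 2.910383
  t = 5.0000: CF_t = 3.200000, DF = 0.888178, PV = 2.842171
  t = 6.0000: CF_t = 3.200000, DF = 0.867362, PV = 2.775558
  t = 7.0000: CF_t = 3.200000, DF = 0.847033, PV = 2.710505
  t = 8.0000: CF_t = 3.200000, DF = 0.827181, PV = 2.646978
  t = 9.0000: CF_t = 3.200000, DF = 0.807794, PV = 2.584939
  t = 10.0000: CF_t = 103.200000, DF = 0.788861, PV = 81.410445
Price P = sum_t PV_t = 107.037970
Convexity numerator sum_t t*(t + 1/m) * CF_t / (1+y/m)^(m*t + 2):
  t = 1.0000: term = 5.960464
  t = 2.0000: term = 17.462298
  t = 3.0000: term = 34.106051
  t = 4.0000: term = 55.511151
  t = 5.0000: term = 81.315163
  t = 6.0000: term = 111.173074
  t = 7.0000: term = 144.756607
  t = 8.0000: term = 181.753553
  t = 9.0000: term = 221.867130
  t = 10.0000: term = 8540.295597
Convexity = (1/P) * sum = 9394.201089 / 107.037970 = 87.765128


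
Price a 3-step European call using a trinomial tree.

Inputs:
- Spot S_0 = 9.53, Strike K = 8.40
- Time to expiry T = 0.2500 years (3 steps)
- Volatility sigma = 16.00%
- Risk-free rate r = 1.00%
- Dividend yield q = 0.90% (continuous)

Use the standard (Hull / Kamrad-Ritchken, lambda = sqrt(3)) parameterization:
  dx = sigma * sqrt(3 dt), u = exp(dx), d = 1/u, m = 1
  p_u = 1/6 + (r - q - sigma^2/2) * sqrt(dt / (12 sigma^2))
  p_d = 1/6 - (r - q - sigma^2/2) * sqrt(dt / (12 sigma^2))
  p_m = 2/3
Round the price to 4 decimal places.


dt = T/N = 0.083333; dx = sigma*sqrt(3*dt) = 0.080000
u = exp(dx) = 1.083287; d = 1/u = 0.923116
p_u = 0.160521, p_m = 0.666667, p_d = 0.172812
Discount per step: exp(-r*dt) = 0.999167
Stock lattice S(k, j) with j the centered position index:
  k=0: S(0,+0) = 9.5300
  k=1: S(1,-1) = 8.7973; S(1,+0) = 9.5300; S(1,+1) = 10.3237
  k=2: S(2,-2) = 8.1209; S(2,-1) = 8.7973; S(2,+0) = 9.5300; S(2,+1) = 10.3237; S(2,+2) = 11.1836
  k=3: S(3,-3) = 7.4966; S(3,-2) = 8.1209; S(3,-1) = 8.7973; S(3,+0) = 9.5300; S(3,+1) = 10.3237; S(3,+2) = 11.1836; S(3,+3) = 12.1150
Terminal payoffs V(N, j) = max(S_T - K, 0):
  V(3,-3) = 0.000000; V(3,-2) = 0.000000; V(3,-1) = 0.397299; V(3,+0) = 1.130000; V(3,+1) = 1.923726; V(3,+2) = 2.783559; V(3,+3) = 3.715004
Backward induction: V(k, j) = exp(-r*dt) * [p_u * V(k+1, j+1) + p_m * V(k+1, j) + p_d * V(k+1, j-1)]
  V(2,-2) = exp(-r*dt) * [p_u*0.397299 + p_m*0.000000 + p_d*0.000000] = 0.063722
  V(2,-1) = exp(-r*dt) * [p_u*1.130000 + p_m*0.397299 + p_d*0.000000] = 0.445883
  V(2,+0) = exp(-r*dt) * [p_u*1.923726 + p_m*1.130000 + p_d*0.397299] = 1.129848
  V(2,+1) = exp(-r*dt) * [p_u*2.783559 + p_m*1.923726 + p_d*1.130000] = 1.922978
  V(2,+2) = exp(-r*dt) * [p_u*3.715004 + p_m*2.783559 + p_d*1.923726] = 2.782166
  V(1,-1) = exp(-r*dt) * [p_u*1.129848 + p_m*0.445883 + p_d*0.063722] = 0.489223
  V(1,+0) = exp(-r*dt) * [p_u*1.922978 + p_m*1.129848 + p_d*0.445883] = 1.138015
  V(1,+1) = exp(-r*dt) * [p_u*2.782166 + p_m*1.922978 + p_d*1.129848] = 1.922230
  V(0,+0) = exp(-r*dt) * [p_u*1.922230 + p_m*1.138015 + p_d*0.489223] = 1.150819

Answer: Price = V(0,0) = 1.1508


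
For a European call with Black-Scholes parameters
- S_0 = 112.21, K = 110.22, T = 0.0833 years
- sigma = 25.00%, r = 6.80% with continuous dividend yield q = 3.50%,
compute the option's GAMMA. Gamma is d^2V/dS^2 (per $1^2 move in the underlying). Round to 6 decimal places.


d1 = 0.3221673083; d2 = 0.2500129599
phi(d1) = 0.3787668554; exp(-qT) = 0.9970887459; exp(-rT) = 0.9943516125
Gamma = exp(-qT) * phi(d1) / (S * sigma * sqrt(T)) = 0.9970887459 * 0.3787668554 / (112.2100 * 0.2500 * 0.2886173938) = 0.046646

Answer: Gamma = 0.046646


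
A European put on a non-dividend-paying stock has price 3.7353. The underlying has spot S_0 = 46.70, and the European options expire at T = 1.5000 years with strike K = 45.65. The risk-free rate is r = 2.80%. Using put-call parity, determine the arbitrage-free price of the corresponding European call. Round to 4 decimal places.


Put-call parity: C - P = S_0 * exp(-qT) - K * exp(-rT).
S_0 * exp(-qT) = 46.7000 * 1.00000000 = 46.70000000
K * exp(-rT) = 45.6500 * 0.95886978 = 43.77240548
C = P + S*exp(-qT) - K*exp(-rT)
C = 3.7353 + 46.70000000 - 43.77240548 = 6.6629

Answer: Call price = 6.6629


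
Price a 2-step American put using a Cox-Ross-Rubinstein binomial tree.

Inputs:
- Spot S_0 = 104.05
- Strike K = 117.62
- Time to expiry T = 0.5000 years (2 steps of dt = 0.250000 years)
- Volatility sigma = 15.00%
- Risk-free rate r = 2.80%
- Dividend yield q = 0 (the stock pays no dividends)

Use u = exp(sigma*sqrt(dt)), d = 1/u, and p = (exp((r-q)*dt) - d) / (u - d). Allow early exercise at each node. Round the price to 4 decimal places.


Answer: Price = V(0,0) = 13.5700

Derivation:
dt = T/N = 0.250000
u = exp(sigma*sqrt(dt)) = 1.077884; d = 1/u = 0.927743
p = (exp((r-q)*dt) - d) / (u - d) = 0.528045
Discount per step: exp(-r*dt) = 0.993024
Stock lattice S(k, i) with i counting down-moves:
  k=0: S(0,0) = 104.0500
  k=1: S(1,0) = 112.1538; S(1,1) = 96.5317
  k=2: S(2,0) = 120.8889; S(2,1) = 104.0500; S(2,2) = 89.5567
Terminal payoffs V(N, i) = max(K - S_T, 0):
  V(2,0) = 0.000000; V(2,1) = 13.570000; V(2,2) = 28.063335
Backward induction: V(k, i) = exp(-r*dt) * [p * V(k+1, i) + (1-p) * V(k+1, i+1)]; then take max(V_cont, immediate exercise) for American.
  V(1,0) = exp(-r*dt) * [p*0.000000 + (1-p)*13.570000] = 6.359751; exercise = 5.466154; V(1,0) = max -> 6.359751
  V(1,1) = exp(-r*dt) * [p*13.570000 + (1-p)*28.063335] = 20.267825; exercise = 21.088290; V(1,1) = max -> 21.088290
  V(0,0) = exp(-r*dt) * [p*6.359751 + (1-p)*21.088290] = 13.218103; exercise = 13.570000; V(0,0) = max -> 13.570000


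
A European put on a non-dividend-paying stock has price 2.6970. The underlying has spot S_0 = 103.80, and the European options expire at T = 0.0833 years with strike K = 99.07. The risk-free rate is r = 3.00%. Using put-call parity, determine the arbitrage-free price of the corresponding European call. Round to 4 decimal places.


Answer: Call price = 7.6743

Derivation:
Put-call parity: C - P = S_0 * exp(-qT) - K * exp(-rT).
S_0 * exp(-qT) = 103.8000 * 1.00000000 = 103.80000000
K * exp(-rT) = 99.0700 * 0.99750412 = 98.82273316
C = P + S*exp(-qT) - K*exp(-rT)
C = 2.6970 + 103.80000000 - 98.82273316 = 7.6743


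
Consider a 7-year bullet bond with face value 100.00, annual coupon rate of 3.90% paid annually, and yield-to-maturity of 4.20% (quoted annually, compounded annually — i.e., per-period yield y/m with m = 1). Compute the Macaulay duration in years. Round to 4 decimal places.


Coupon per period c = face * coupon_rate / m = 3.900000
Periods per year m = 1; per-period yield y/m = 0.042000
Number of cashflows N = 7
Cashflows (t years, CF_t, discount factor 1/(1+y/m)^(m*t), PV):
  t = 1.0000: CF_t = 3.900000, DF = 0.959693, PV = 3.742802
  t = 2.0000: CF_t = 3.900000, DF = 0.921010, PV = 3.591941
  t = 3.0000: CF_t = 3.900000, DF = 0.883887, PV = 3.447160
  t = 4.0000: CF_t = 3.900000, DF = 0.848260, PV = 3.308215
  t = 5.0000: CF_t = 3.900000, DF = 0.814069, PV = 3.174870
  t = 6.0000: CF_t = 3.900000, DF = 0.781257, PV = 3.046901
  t = 7.0000: CF_t = 103.900000, DF = 0.749766, PV = 77.900728
Price P = sum_t PV_t = 98.212617
Macaulay numerator sum_t t * PV_t:
  t * PV_t at t = 1.0000: 3.742802
  t * PV_t at t = 2.0000: 7.183882
  t * PV_t at t = 3.0000: 10.341480
  t * PV_t at t = 4.0000: 13.232860
  t * PV_t at t = 5.0000: 15.874352
  t * PV_t at t = 6.0000: 18.281404
  t * PV_t at t = 7.0000: 545.305094
Macaulay duration D = (sum_t t * PV_t) / P = 613.961875 / 98.212617 = 6.251354

Answer: Macaulay duration = 6.2514 years


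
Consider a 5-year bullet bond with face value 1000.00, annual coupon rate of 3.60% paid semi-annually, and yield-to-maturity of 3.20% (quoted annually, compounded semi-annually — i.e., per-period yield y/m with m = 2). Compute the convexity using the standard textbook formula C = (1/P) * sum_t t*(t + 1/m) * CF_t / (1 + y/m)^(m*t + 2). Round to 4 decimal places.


Coupon per period c = face * coupon_rate / m = 18.000000
Periods per year m = 2; per-period yield y/m = 0.016000
Number of cashflows N = 10
Cashflows (t years, CF_t, discount factor 1/(1+y/m)^(m*t), PV):
  t = 0.5000: CF_t = 18.000000, DF = 0.984252, PV = 17.716535
  t = 1.0000: CF_t = 18.000000, DF = 0.968752, PV = 17.437535
  t = 1.5000: CF_t = 18.000000, DF = 0.953496, PV = 17.162928
  t = 2.0000: CF_t = 18.000000, DF = 0.938480, PV = 16.892646
  t = 2.5000: CF_t = 18.000000, DF = 0.923701, PV = 16.626620
  t = 3.0000: CF_t = 18.000000, DF = 0.909155, PV = 16.364783
  t = 3.5000: CF_t = 18.000000, DF = 0.894837, PV = 16.107070
  t = 4.0000: CF_t = 18.000000, DF = 0.880745, PV = 15.853415
  t = 4.5000: CF_t = 18.000000, DF = 0.866875, PV = 15.603755
  t = 5.0000: CF_t = 1018.000000, DF = 0.853224, PV = 868.581747
Price P = sum_t PV_t = 1018.347035
Convexity numerator sum_t t*(t + 1/m) * CF_t / (1+y/m)^(m*t + 2):
  t = 0.5000: term = 8.581464
  t = 1.0000: term = 25.338969
  t = 1.5000: term = 49.879859
  t = 2.0000: term = 81.823916
  t = 2.5000: term = 120.803026
  t = 3.0000: term = 166.460863
  t = 3.5000: term = 218.452575
  t = 4.0000: term = 276.444485
  t = 4.5000: term = 340.113786
  t = 5.0000: term = 23139.606882
Convexity = (1/P) * sum = 24427.505825 / 1018.347035 = 23.987408

Answer: Convexity = 23.9874


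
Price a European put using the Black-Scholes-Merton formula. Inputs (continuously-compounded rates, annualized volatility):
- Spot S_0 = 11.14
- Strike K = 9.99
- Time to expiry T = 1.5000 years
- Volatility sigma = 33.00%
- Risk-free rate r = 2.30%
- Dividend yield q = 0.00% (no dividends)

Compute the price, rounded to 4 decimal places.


Answer: Price = 1.0226

Derivation:
d1 = (ln(S/K) + (r - q + 0.5*sigma^2) * T) / (sigma * sqrt(T)) = 0.55703040
d2 = d1 - sigma * sqrt(T) = 0.15286459
exp(-rT) = 0.96608834; exp(-qT) = 1.00000000
P = K * exp(-rT) * N(-d2) - S_0 * exp(-qT) * N(-d1)
N(-d1) = 0.28875333; N(-d2) = 0.43925253
P = 9.9900 * 0.96608834 * 0.43925253 - 11.1400 * 1.00000000 * 0.28875333 = 1.0226


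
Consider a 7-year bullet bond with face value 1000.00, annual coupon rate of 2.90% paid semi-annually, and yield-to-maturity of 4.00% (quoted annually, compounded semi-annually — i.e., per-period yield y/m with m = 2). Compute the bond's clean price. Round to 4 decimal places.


Coupon per period c = face * coupon_rate / m = 14.500000
Periods per year m = 2; per-period yield y/m = 0.020000
Number of cashflows N = 14
Cashflows (t years, CF_t, discount factor 1/(1+y/m)^(m*t), PV):
  t = 0.5000: CF_t = 14.500000, DF = 0.980392, PV = 14.215686
  t = 1.0000: CF_t = 14.500000, DF = 0.961169, PV = 13.936947
  t = 1.5000: CF_t = 14.500000, DF = 0.942322, PV = 13.663674
  t = 2.0000: CF_t = 14.500000, DF = 0.923845, PV = 13.395759
  t = 2.5000: CF_t = 14.500000, DF = 0.905731, PV = 13.133097
  t = 3.0000: CF_t = 14.500000, DF = 0.887971, PV = 12.875585
  t = 3.5000: CF_t = 14.500000, DF = 0.870560, PV = 12.623123
  t = 4.0000: CF_t = 14.500000, DF = 0.853490, PV = 12.375610
  t = 4.5000: CF_t = 14.500000, DF = 0.836755, PV = 12.132951
  t = 5.0000: CF_t = 14.500000, DF = 0.820348, PV = 11.895050
  t = 5.5000: CF_t = 14.500000, DF = 0.804263, PV = 11.661814
  t = 6.0000: CF_t = 14.500000, DF = 0.788493, PV = 11.433151
  t = 6.5000: CF_t = 14.500000, DF = 0.773033, PV = 11.208972
  t = 7.0000: CF_t = 1014.500000, DF = 0.757875, PV = 768.864212
Price P = sum_t PV_t = 933.415632

Answer: Price = 933.4156


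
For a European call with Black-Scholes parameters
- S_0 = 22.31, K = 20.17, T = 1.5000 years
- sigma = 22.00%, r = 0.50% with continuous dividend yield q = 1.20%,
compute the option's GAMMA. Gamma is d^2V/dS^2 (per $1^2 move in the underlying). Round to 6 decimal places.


d1 = 0.4700001365; d2 = 0.2005562648
phi(d1) = 0.3572253023; exp(-qT) = 0.9821610324; exp(-rT) = 0.9925280548
Gamma = exp(-qT) * phi(d1) / (S * sigma * sqrt(T)) = 0.9821610324 * 0.3572253023 / (22.3100 * 0.2200 * 1.2247448714) = 0.058366

Answer: Gamma = 0.058366


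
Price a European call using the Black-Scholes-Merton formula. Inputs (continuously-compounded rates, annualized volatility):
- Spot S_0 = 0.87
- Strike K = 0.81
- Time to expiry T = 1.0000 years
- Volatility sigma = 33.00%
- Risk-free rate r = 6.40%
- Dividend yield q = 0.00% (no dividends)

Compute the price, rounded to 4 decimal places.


Answer: Price = 0.1707

Derivation:
d1 = (ln(S/K) + (r - q + 0.5*sigma^2) * T) / (sigma * sqrt(T)) = 0.57548171
d2 = d1 - sigma * sqrt(T) = 0.24548171
exp(-rT) = 0.93800500; exp(-qT) = 1.00000000
C = S_0 * exp(-qT) * N(d1) - K * exp(-rT) * N(d2)
N(d1) = 0.71751722; N(d2) = 0.59695827
C = 0.8700 * 1.00000000 * 0.71751722 - 0.8100 * 0.93800500 * 0.59695827 = 0.1707


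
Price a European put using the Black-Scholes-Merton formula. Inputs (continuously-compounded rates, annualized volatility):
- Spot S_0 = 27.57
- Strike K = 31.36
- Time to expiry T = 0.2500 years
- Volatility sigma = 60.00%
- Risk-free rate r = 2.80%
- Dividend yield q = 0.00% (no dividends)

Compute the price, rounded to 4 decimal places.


d1 = (ln(S/K) + (r - q + 0.5*sigma^2) * T) / (sigma * sqrt(T)) = -0.25601657
d2 = d1 - sigma * sqrt(T) = -0.55601657
exp(-rT) = 0.99302444; exp(-qT) = 1.00000000
P = K * exp(-rT) * N(-d2) - S_0 * exp(-qT) * N(-d1)
N(-d1) = 0.60103098; N(-d2) = 0.71090024
P = 31.3600 * 0.99302444 * 0.71090024 - 27.5700 * 1.00000000 * 0.60103098 = 5.5679

Answer: Price = 5.5679


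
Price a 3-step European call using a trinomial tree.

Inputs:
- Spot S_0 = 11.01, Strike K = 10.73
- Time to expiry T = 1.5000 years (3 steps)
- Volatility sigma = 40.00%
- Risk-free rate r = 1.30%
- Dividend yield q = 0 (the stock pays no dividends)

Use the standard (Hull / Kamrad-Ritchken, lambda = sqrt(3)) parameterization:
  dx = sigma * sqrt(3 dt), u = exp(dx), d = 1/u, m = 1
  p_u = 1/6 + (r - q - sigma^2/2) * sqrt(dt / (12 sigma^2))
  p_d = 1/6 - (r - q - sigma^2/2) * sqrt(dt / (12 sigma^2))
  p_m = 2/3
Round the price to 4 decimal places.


dt = T/N = 0.500000; dx = sigma*sqrt(3*dt) = 0.489898
u = exp(dx) = 1.632150; d = 1/u = 0.612689
p_u = 0.132476, p_m = 0.666667, p_d = 0.200857
Discount per step: exp(-r*dt) = 0.993521
Stock lattice S(k, j) with j the centered position index:
  k=0: S(0,+0) = 11.0100
  k=1: S(1,-1) = 6.7457; S(1,+0) = 11.0100; S(1,+1) = 17.9700
  k=2: S(2,-2) = 4.1330; S(2,-1) = 6.7457; S(2,+0) = 11.0100; S(2,+1) = 17.9700; S(2,+2) = 29.3297
  k=3: S(3,-3) = 2.5323; S(3,-2) = 4.1330; S(3,-1) = 6.7457; S(3,+0) = 11.0100; S(3,+1) = 17.9700; S(3,+2) = 29.3297; S(3,+3) = 47.8704
Terminal payoffs V(N, j) = max(S_T - K, 0):
  V(3,-3) = 0.000000; V(3,-2) = 0.000000; V(3,-1) = 0.000000; V(3,+0) = 0.280000; V(3,+1) = 7.239968; V(3,+2) = 18.599676; V(3,+3) = 37.140421
Backward induction: V(k, j) = exp(-r*dt) * [p_u * V(k+1, j+1) + p_m * V(k+1, j) + p_d * V(k+1, j-1)]
  V(2,-2) = exp(-r*dt) * [p_u*0.000000 + p_m*0.000000 + p_d*0.000000] = 0.000000
  V(2,-1) = exp(-r*dt) * [p_u*0.280000 + p_m*0.000000 + p_d*0.000000] = 0.036853
  V(2,+0) = exp(-r*dt) * [p_u*7.239968 + p_m*0.280000 + p_d*0.000000] = 1.138364
  V(2,+1) = exp(-r*dt) * [p_u*18.599676 + p_m*7.239968 + p_d*0.280000] = 7.299294
  V(2,+2) = exp(-r*dt) * [p_u*37.140421 + p_m*18.599676 + p_d*7.239968] = 18.652559
  V(1,-1) = exp(-r*dt) * [p_u*1.138364 + p_m*0.036853 + p_d*0.000000] = 0.174238
  V(1,+0) = exp(-r*dt) * [p_u*7.299294 + p_m*1.138364 + p_d*0.036853] = 1.722062
  V(1,+1) = exp(-r*dt) * [p_u*18.652559 + p_m*7.299294 + p_d*1.138364] = 7.516840
  V(0,+0) = exp(-r*dt) * [p_u*7.516840 + p_m*1.722062 + p_d*0.174238] = 2.164722

Answer: Price = V(0,0) = 2.1647
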